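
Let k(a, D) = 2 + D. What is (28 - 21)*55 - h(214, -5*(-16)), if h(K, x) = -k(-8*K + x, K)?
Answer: 601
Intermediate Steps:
h(K, x) = -2 - K (h(K, x) = -(2 + K) = -2 - K)
(28 - 21)*55 - h(214, -5*(-16)) = (28 - 21)*55 - (-2 - 1*214) = 7*55 - (-2 - 214) = 385 - 1*(-216) = 385 + 216 = 601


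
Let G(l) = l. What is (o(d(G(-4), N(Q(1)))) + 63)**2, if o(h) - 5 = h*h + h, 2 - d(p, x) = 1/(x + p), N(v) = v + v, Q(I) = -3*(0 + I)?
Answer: 55517401/10000 ≈ 5551.7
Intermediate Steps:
Q(I) = -3*I
N(v) = 2*v
d(p, x) = 2 - 1/(p + x) (d(p, x) = 2 - 1/(x + p) = 2 - 1/(p + x))
o(h) = 5 + h + h**2 (o(h) = 5 + (h*h + h) = 5 + (h**2 + h) = 5 + (h + h**2) = 5 + h + h**2)
(o(d(G(-4), N(Q(1)))) + 63)**2 = ((5 + (-1 + 2*(-4) + 2*(2*(-3*1)))/(-4 + 2*(-3*1)) + ((-1 + 2*(-4) + 2*(2*(-3*1)))/(-4 + 2*(-3*1)))**2) + 63)**2 = ((5 + (-1 - 8 + 2*(2*(-3)))/(-4 + 2*(-3)) + ((-1 - 8 + 2*(2*(-3)))/(-4 + 2*(-3)))**2) + 63)**2 = ((5 + (-1 - 8 + 2*(-6))/(-4 - 6) + ((-1 - 8 + 2*(-6))/(-4 - 6))**2) + 63)**2 = ((5 + (-1 - 8 - 12)/(-10) + ((-1 - 8 - 12)/(-10))**2) + 63)**2 = ((5 - 1/10*(-21) + (-1/10*(-21))**2) + 63)**2 = ((5 + 21/10 + (21/10)**2) + 63)**2 = ((5 + 21/10 + 441/100) + 63)**2 = (1151/100 + 63)**2 = (7451/100)**2 = 55517401/10000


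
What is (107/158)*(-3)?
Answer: -321/158 ≈ -2.0316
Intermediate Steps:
(107/158)*(-3) = -321/158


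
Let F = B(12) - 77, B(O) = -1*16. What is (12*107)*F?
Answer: -119412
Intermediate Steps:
B(O) = -16
F = -93 (F = -16 - 77 = -93)
(12*107)*F = (12*107)*(-93) = 1284*(-93) = -119412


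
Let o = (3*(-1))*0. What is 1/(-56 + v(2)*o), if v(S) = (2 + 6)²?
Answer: -1/56 ≈ -0.017857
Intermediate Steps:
v(S) = 64 (v(S) = 8² = 64)
o = 0 (o = -3*0 = 0)
1/(-56 + v(2)*o) = 1/(-56 + 64*0) = 1/(-56 + 0) = 1/(-56) = -1/56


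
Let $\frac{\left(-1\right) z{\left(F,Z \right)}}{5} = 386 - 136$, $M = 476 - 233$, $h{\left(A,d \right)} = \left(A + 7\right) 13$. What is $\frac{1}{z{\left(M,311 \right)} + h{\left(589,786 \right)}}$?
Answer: $\frac{1}{6498} \approx 0.00015389$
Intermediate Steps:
$h{\left(A,d \right)} = 91 + 13 A$ ($h{\left(A,d \right)} = \left(7 + A\right) 13 = 91 + 13 A$)
$M = 243$
$z{\left(F,Z \right)} = -1250$ ($z{\left(F,Z \right)} = - 5 \left(386 - 136\right) = \left(-5\right) 250 = -1250$)
$\frac{1}{z{\left(M,311 \right)} + h{\left(589,786 \right)}} = \frac{1}{-1250 + \left(91 + 13 \cdot 589\right)} = \frac{1}{-1250 + \left(91 + 7657\right)} = \frac{1}{-1250 + 7748} = \frac{1}{6498}$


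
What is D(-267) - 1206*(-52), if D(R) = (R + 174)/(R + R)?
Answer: 11162767/178 ≈ 62712.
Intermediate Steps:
D(R) = (174 + R)/(2*R) (D(R) = (174 + R)/((2*R)) = (174 + R)*(1/(2*R)) = (174 + R)/(2*R))
D(-267) - 1206*(-52) = (½)*(174 - 267)/(-267) - 1206*(-52) = (½)*(-1/267)*(-93) - 1*(-62712) = 31/178 + 62712 = 11162767/178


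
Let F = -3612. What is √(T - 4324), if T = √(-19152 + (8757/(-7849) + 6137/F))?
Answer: √(-868860062981349264 + 14175294*I*√3848948553034500531)/14175294 ≈ 1.0522 + 65.766*I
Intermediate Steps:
T = I*√3848948553034500531/14175294 (T = √(-19152 + (8757/(-7849) + 6137/(-3612))) = √(-19152 + (8757*(-1/7849) + 6137*(-1/3612))) = √(-19152 + (-8757/7849 - 6137/3612)) = √(-19152 - 79799597/28350588) = √(-543050260973/28350588) = I*√3848948553034500531/14175294 ≈ 138.4*I)
√(T - 4324) = √(I*√3848948553034500531/14175294 - 4324) = √(-4324 + I*√3848948553034500531/14175294)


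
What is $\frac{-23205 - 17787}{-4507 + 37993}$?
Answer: $- \frac{6832}{5581} \approx -1.2242$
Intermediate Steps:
$\frac{-23205 - 17787}{-4507 + 37993} = - \frac{40992}{33486} = \left(-40992\right) \frac{1}{33486} = - \frac{6832}{5581}$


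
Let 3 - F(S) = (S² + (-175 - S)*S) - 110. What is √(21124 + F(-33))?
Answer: 3*√1718 ≈ 124.35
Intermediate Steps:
F(S) = 113 - S² - S*(-175 - S) (F(S) = 3 - ((S² + (-175 - S)*S) - 110) = 3 - ((S² + S*(-175 - S)) - 110) = 3 - (-110 + S² + S*(-175 - S)) = 3 + (110 - S² - S*(-175 - S)) = 113 - S² - S*(-175 - S))
√(21124 + F(-33)) = √(21124 + (113 + 175*(-33))) = √(21124 + (113 - 5775)) = √(21124 - 5662) = √15462 = 3*√1718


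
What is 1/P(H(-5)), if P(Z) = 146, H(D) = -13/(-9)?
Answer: 1/146 ≈ 0.0068493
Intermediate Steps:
H(D) = 13/9 (H(D) = -13*(-⅑) = 13/9)
1/P(H(-5)) = 1/146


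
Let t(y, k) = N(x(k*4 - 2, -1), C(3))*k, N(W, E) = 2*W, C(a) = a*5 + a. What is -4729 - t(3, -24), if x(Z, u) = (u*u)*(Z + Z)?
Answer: -14137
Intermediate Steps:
C(a) = 6*a (C(a) = 5*a + a = 6*a)
x(Z, u) = 2*Z*u² (x(Z, u) = u²*(2*Z) = 2*Z*u²)
t(y, k) = k*(-8 + 16*k) (t(y, k) = (2*(2*(k*4 - 2)*(-1)²))*k = (2*(2*(4*k - 2)*1))*k = (2*(2*(-2 + 4*k)*1))*k = (2*(-4 + 8*k))*k = (-8 + 16*k)*k = k*(-8 + 16*k))
-4729 - t(3, -24) = -4729 - 8*(-24)*(-1 + 2*(-24)) = -4729 - 8*(-24)*(-1 - 48) = -4729 - 8*(-24)*(-49) = -4729 - 1*9408 = -4729 - 9408 = -14137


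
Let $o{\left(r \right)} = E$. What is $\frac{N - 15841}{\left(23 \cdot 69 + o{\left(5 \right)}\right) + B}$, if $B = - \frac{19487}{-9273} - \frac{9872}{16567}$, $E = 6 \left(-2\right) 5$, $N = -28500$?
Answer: $- \frac{6811921198731}{234817880930} \approx -29.009$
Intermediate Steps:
$E = -60$ ($E = \left(-12\right) 5 = -60$)
$o{\left(r \right)} = -60$
$B = \frac{231298073}{153625791}$ ($B = \left(-19487\right) \left(- \frac{1}{9273}\right) - \frac{9872}{16567} = \frac{19487}{9273} - \frac{9872}{16567} = \frac{231298073}{153625791} \approx 1.5056$)
$\frac{N - 15841}{\left(23 \cdot 69 + o{\left(5 \right)}\right) + B} = \frac{-28500 - 15841}{\left(23 \cdot 69 - 60\right) + \frac{231298073}{153625791}} = - \frac{44341}{\left(1587 - 60\right) + \frac{231298073}{153625791}} = - \frac{44341}{1527 + \frac{231298073}{153625791}} = - \frac{44341}{\frac{234817880930}{153625791}} = \left(-44341\right) \frac{153625791}{234817880930} = - \frac{6811921198731}{234817880930}$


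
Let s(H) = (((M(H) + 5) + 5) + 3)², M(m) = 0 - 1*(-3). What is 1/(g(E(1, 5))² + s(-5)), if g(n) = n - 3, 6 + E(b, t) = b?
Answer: 1/320 ≈ 0.0031250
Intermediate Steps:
E(b, t) = -6 + b
M(m) = 3 (M(m) = 0 + 3 = 3)
g(n) = -3 + n
s(H) = 256 (s(H) = (((3 + 5) + 5) + 3)² = ((8 + 5) + 3)² = (13 + 3)² = 16² = 256)
1/(g(E(1, 5))² + s(-5)) = 1/((-3 + (-6 + 1))² + 256) = 1/((-3 - 5)² + 256) = 1/((-8)² + 256) = 1/(64 + 256) = 1/320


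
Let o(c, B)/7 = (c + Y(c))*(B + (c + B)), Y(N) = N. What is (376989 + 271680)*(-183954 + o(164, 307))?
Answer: 1039384393446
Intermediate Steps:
o(c, B) = 14*c*(c + 2*B) (o(c, B) = 7*((c + c)*(B + (c + B))) = 7*((2*c)*(B + (B + c))) = 7*((2*c)*(c + 2*B)) = 7*(2*c*(c + 2*B)) = 14*c*(c + 2*B))
(376989 + 271680)*(-183954 + o(164, 307)) = (376989 + 271680)*(-183954 + 14*164*(164 + 2*307)) = 648669*(-183954 + 14*164*(164 + 614)) = 648669*(-183954 + 14*164*778) = 648669*(-183954 + 1786288) = 648669*1602334 = 1039384393446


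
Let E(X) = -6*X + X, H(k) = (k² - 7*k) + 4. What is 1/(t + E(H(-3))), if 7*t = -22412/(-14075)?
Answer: -98525/16726838 ≈ -0.0058902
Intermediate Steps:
H(k) = 4 + k² - 7*k
E(X) = -5*X
t = 22412/98525 (t = (-22412/(-14075))/7 = (-22412*(-1/14075))/7 = (⅐)*(22412/14075) = 22412/98525 ≈ 0.22748)
1/(t + E(H(-3))) = 1/(22412/98525 - 5*(4 + (-3)² - 7*(-3))) = 1/(22412/98525 - 5*(4 + 9 + 21)) = 1/(22412/98525 - 5*34) = 1/(22412/98525 - 170) = 1/(-16726838/98525) = -98525/16726838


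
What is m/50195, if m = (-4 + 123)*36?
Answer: 4284/50195 ≈ 0.085347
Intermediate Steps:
m = 4284 (m = 119*36 = 4284)
m/50195 = 4284/50195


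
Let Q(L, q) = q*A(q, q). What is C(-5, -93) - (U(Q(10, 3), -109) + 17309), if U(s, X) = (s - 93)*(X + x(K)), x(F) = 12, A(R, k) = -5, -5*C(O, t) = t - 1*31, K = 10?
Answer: -138801/5 ≈ -27760.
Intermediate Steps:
C(O, t) = 31/5 - t/5 (C(O, t) = -(t - 1*31)/5 = -(t - 31)/5 = -(-31 + t)/5 = 31/5 - t/5)
Q(L, q) = -5*q (Q(L, q) = q*(-5) = -5*q)
U(s, X) = (-93 + s)*(12 + X) (U(s, X) = (s - 93)*(X + 12) = (-93 + s)*(12 + X))
C(-5, -93) - (U(Q(10, 3), -109) + 17309) = (31/5 - ⅕*(-93)) - ((-1116 - 93*(-109) + 12*(-5*3) - (-545)*3) + 17309) = (31/5 + 93/5) - ((-1116 + 10137 + 12*(-15) - 109*(-15)) + 17309) = 124/5 - ((-1116 + 10137 - 180 + 1635) + 17309) = 124/5 - (10476 + 17309) = 124/5 - 1*27785 = 124/5 - 27785 = -138801/5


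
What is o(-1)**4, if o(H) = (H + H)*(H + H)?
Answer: 256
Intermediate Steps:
o(H) = 4*H**2 (o(H) = (2*H)*(2*H) = 4*H**2)
o(-1)**4 = (4*(-1)**2)**4 = (4*1)**4 = 4**4 = 256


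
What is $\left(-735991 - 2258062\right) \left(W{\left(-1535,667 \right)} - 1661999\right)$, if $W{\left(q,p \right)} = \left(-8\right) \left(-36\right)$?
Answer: $4975250804683$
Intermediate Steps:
$W{\left(q,p \right)} = 288$
$\left(-735991 - 2258062\right) \left(W{\left(-1535,667 \right)} - 1661999\right) = \left(-735991 - 2258062\right) \left(288 - 1661999\right) = \left(-2994053\right) \left(-1661711\right) = 4975250804683$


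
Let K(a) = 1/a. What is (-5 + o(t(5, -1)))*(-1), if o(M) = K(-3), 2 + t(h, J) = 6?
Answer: 16/3 ≈ 5.3333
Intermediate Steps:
t(h, J) = 4 (t(h, J) = -2 + 6 = 4)
o(M) = -1/3 (o(M) = 1/(-3) = -1/3)
(-5 + o(t(5, -1)))*(-1) = (-5 - 1/3)*(-1) = -16/3*(-1) = 16/3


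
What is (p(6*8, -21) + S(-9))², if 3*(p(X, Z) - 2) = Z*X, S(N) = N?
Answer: 117649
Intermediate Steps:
p(X, Z) = 2 + X*Z/3 (p(X, Z) = 2 + (Z*X)/3 = 2 + (X*Z)/3 = 2 + X*Z/3)
(p(6*8, -21) + S(-9))² = ((2 + (⅓)*(6*8)*(-21)) - 9)² = ((2 + (⅓)*48*(-21)) - 9)² = ((2 - 336) - 9)² = (-334 - 9)² = (-343)² = 117649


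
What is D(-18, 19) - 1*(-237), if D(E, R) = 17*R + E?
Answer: 542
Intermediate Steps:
D(E, R) = E + 17*R
D(-18, 19) - 1*(-237) = (-18 + 17*19) - 1*(-237) = (-18 + 323) + 237 = 305 + 237 = 542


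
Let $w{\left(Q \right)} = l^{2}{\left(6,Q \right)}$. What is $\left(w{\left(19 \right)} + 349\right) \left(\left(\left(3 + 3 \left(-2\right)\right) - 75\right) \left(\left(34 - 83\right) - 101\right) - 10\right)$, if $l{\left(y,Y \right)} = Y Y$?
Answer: $1527532300$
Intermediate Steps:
$l{\left(y,Y \right)} = Y^{2}$
$w{\left(Q \right)} = Q^{4}$ ($w{\left(Q \right)} = \left(Q^{2}\right)^{2} = Q^{4}$)
$\left(w{\left(19 \right)} + 349\right) \left(\left(\left(3 + 3 \left(-2\right)\right) - 75\right) \left(\left(34 - 83\right) - 101\right) - 10\right) = \left(19^{4} + 349\right) \left(\left(\left(3 + 3 \left(-2\right)\right) - 75\right) \left(\left(34 - 83\right) - 101\right) - 10\right) = \left(130321 + 349\right) \left(\left(\left(3 - 6\right) - 75\right) \left(\left(34 - 83\right) - 101\right) - 10\right) = 130670 \left(\left(-3 - 75\right) \left(-49 - 101\right) - 10\right) = 130670 \left(\left(-78\right) \left(-150\right) - 10\right) = 130670 \left(11700 - 10\right) = 130670 \cdot 11690 = 1527532300$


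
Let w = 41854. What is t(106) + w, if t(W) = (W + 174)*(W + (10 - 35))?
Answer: 64534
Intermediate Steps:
t(W) = (-25 + W)*(174 + W) (t(W) = (174 + W)*(W - 25) = (174 + W)*(-25 + W) = (-25 + W)*(174 + W))
t(106) + w = (-4350 + 106² + 149*106) + 41854 = (-4350 + 11236 + 15794) + 41854 = 22680 + 41854 = 64534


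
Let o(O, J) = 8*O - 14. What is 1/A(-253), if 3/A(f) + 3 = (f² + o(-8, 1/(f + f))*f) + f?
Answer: 27829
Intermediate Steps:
o(O, J) = -14 + 8*O
A(f) = 3/(-3 + f² - 77*f) (A(f) = 3/(-3 + ((f² + (-14 + 8*(-8))*f) + f)) = 3/(-3 + ((f² + (-14 - 64)*f) + f)) = 3/(-3 + ((f² - 78*f) + f)) = 3/(-3 + (f² - 77*f)) = 3/(-3 + f² - 77*f))
1/A(-253) = 1/(3/(-3 + (-253)² - 77*(-253))) = 1/(3/(-3 + 64009 + 19481)) = 1/(3/83487) = 1/(3*(1/83487)) = 1/(1/27829) = 27829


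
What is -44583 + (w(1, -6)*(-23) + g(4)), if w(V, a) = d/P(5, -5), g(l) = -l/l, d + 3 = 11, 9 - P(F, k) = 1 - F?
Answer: -579776/13 ≈ -44598.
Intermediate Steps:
P(F, k) = 8 + F (P(F, k) = 9 - (1 - F) = 9 + (-1 + F) = 8 + F)
d = 8 (d = -3 + 11 = 8)
g(l) = -1 (g(l) = -1*1 = -1)
w(V, a) = 8/13 (w(V, a) = 8/(8 + 5) = 8/13)
-44583 + (w(1, -6)*(-23) + g(4)) = -44583 + ((8/13)*(-23) - 1) = -44583 + (-184/13 - 1) = -44583 - 197/13 = -579776/13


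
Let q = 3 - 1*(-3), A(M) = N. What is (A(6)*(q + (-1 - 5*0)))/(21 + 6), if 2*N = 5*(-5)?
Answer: -125/54 ≈ -2.3148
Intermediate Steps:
N = -25/2 (N = (5*(-5))/2 = (½)*(-25) = -25/2 ≈ -12.500)
A(M) = -25/2
q = 6 (q = 3 + 3 = 6)
(A(6)*(q + (-1 - 5*0)))/(21 + 6) = (-25*(6 + (-1 - 5*0))/2)/(21 + 6) = (-25*(6 + (-1 + 0))/2)/27 = (-25*(6 - 1)/2)/27 = (-25/2*5)/27 = (1/27)*(-125/2) = -125/54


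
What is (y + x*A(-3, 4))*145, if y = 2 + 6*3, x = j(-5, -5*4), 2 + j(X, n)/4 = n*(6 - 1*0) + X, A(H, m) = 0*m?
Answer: 2900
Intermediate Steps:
A(H, m) = 0
j(X, n) = -8 + 4*X + 24*n (j(X, n) = -8 + 4*(n*(6 - 1*0) + X) = -8 + 4*(n*(6 + 0) + X) = -8 + 4*(n*6 + X) = -8 + 4*(6*n + X) = -8 + 4*(X + 6*n) = -8 + (4*X + 24*n) = -8 + 4*X + 24*n)
x = -508 (x = -8 + 4*(-5) + 24*(-5*4) = -8 - 20 + 24*(-20) = -8 - 20 - 480 = -508)
y = 20 (y = 2 + 18 = 20)
(y + x*A(-3, 4))*145 = (20 - 508*0)*145 = (20 + 0)*145 = 20*145 = 2900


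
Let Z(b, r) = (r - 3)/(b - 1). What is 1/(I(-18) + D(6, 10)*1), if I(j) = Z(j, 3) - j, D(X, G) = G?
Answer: 1/28 ≈ 0.035714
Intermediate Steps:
Z(b, r) = (-3 + r)/(-1 + b)
I(j) = -j (I(j) = (-3 + 3)/(-1 + j) - j = 0/(-1 + j) - j = 0 - j = -j)
1/(I(-18) + D(6, 10)*1) = 1/(-1*(-18) + 10*1) = 1/(18 + 10) = 1/28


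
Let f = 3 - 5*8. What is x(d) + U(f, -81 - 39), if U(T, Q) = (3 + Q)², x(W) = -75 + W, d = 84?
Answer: 13698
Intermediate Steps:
f = -37 (f = 3 - 40 = -37)
x(d) + U(f, -81 - 39) = (-75 + 84) + (3 + (-81 - 39))² = 9 + (3 - 120)² = 9 + (-117)² = 9 + 13689 = 13698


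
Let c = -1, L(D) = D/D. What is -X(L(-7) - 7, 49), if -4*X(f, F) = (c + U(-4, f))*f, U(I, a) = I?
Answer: 15/2 ≈ 7.5000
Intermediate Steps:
L(D) = 1
X(f, F) = 5*f/4 (X(f, F) = -(-1 - 4)*f/4 = -(-5)*f/4 = 5*f/4)
-X(L(-7) - 7, 49) = -5*(1 - 7)/4 = -5*(-6)/4 = -1*(-15/2) = 15/2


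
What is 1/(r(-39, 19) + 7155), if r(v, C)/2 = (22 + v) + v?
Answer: 1/7043 ≈ 0.00014199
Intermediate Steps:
r(v, C) = 44 + 4*v (r(v, C) = 2*((22 + v) + v) = 2*(22 + 2*v) = 44 + 4*v)
1/(r(-39, 19) + 7155) = 1/((44 + 4*(-39)) + 7155) = 1/((44 - 156) + 7155) = 1/(-112 + 7155) = 1/7043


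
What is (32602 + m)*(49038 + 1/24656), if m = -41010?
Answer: -1270744056379/3082 ≈ -4.1231e+8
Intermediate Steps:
(32602 + m)*(49038 + 1/24656) = (32602 - 41010)*(49038 + 1/24656) = -8408*(49038 + 1/24656) = -8408*1209080929/24656 = -1270744056379/3082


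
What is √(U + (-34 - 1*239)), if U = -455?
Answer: 2*I*√182 ≈ 26.981*I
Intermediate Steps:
√(U + (-34 - 1*239)) = √(-455 + (-34 - 1*239)) = √(-455 + (-34 - 239)) = √(-455 - 273) = √(-728) = 2*I*√182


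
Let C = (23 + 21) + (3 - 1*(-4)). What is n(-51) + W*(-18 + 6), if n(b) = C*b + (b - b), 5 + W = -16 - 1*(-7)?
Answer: -2433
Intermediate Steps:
W = -14 (W = -5 + (-16 - 1*(-7)) = -5 + (-16 + 7) = -5 - 9 = -14)
C = 51 (C = 44 + (3 + 4) = 44 + 7 = 51)
n(b) = 51*b (n(b) = 51*b + (b - b) = 51*b + 0 = 51*b)
n(-51) + W*(-18 + 6) = 51*(-51) - 14*(-18 + 6) = -2601 - 14*(-12) = -2601 + 168 = -2433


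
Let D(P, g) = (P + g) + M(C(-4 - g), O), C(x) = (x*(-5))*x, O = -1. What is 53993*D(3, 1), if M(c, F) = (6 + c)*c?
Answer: 803361847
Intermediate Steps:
C(x) = -5*x**2 (C(x) = (-5*x)*x = -5*x**2)
M(c, F) = c*(6 + c)
D(P, g) = P + g - 5*(-4 - g)**2*(6 - 5*(-4 - g)**2) (D(P, g) = (P + g) + (-5*(-4 - g)**2)*(6 - 5*(-4 - g)**2) = (P + g) - 5*(-4 - g)**2*(6 - 5*(-4 - g)**2) = P + g - 5*(-4 - g)**2*(6 - 5*(-4 - g)**2))
53993*D(3, 1) = 53993*(3 + 1 + (4 + 1)**2*(-30 + 25*(4 + 1)**2)) = 53993*(3 + 1 + 5**2*(-30 + 25*5**2)) = 53993*(3 + 1 + 25*(-30 + 25*25)) = 53993*(3 + 1 + 25*(-30 + 625)) = 53993*(3 + 1 + 25*595) = 53993*(3 + 1 + 14875) = 53993*14879 = 803361847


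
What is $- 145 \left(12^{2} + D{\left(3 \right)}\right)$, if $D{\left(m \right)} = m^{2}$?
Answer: $-22185$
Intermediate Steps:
$- 145 \left(12^{2} + D{\left(3 \right)}\right) = - 145 \left(12^{2} + 3^{2}\right) = - 145 \left(144 + 9\right) = \left(-145\right) 153 = -22185$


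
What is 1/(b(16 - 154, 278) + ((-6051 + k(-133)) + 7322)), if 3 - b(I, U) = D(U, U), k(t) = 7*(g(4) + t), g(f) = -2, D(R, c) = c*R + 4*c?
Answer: -1/78067 ≈ -1.2810e-5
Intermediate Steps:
D(R, c) = 4*c + R*c (D(R, c) = R*c + 4*c = 4*c + R*c)
k(t) = -14 + 7*t (k(t) = 7*(-2 + t) = -14 + 7*t)
b(I, U) = 3 - U*(4 + U)
1/(b(16 - 154, 278) + ((-6051 + k(-133)) + 7322)) = 1/((3 - 1*278*(4 + 278)) + ((-6051 + (-14 + 7*(-133))) + 7322)) = 1/((3 - 1*278*282) + ((-6051 + (-14 - 931)) + 7322)) = 1/((3 - 78396) + ((-6051 - 945) + 7322)) = 1/(-78393 + (-6996 + 7322)) = 1/(-78393 + 326) = 1/(-78067) = -1/78067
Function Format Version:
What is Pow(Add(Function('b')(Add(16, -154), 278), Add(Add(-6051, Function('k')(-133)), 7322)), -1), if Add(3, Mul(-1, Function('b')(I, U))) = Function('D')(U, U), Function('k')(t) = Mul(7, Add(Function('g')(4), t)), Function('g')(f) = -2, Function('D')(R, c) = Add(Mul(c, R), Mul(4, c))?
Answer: Rational(-1, 78067) ≈ -1.2810e-5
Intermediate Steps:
Function('D')(R, c) = Add(Mul(4, c), Mul(R, c)) (Function('D')(R, c) = Add(Mul(R, c), Mul(4, c)) = Add(Mul(4, c), Mul(R, c)))
Function('k')(t) = Add(-14, Mul(7, t)) (Function('k')(t) = Mul(7, Add(-2, t)) = Add(-14, Mul(7, t)))
Function('b')(I, U) = Add(3, Mul(-1, U, Add(4, U))) (Function('b')(I, U) = Add(3, Mul(-1, Mul(U, Add(4, U)))) = Add(3, Mul(-1, U, Add(4, U))))
Pow(Add(Function('b')(Add(16, -154), 278), Add(Add(-6051, Function('k')(-133)), 7322)), -1) = Pow(Add(Add(3, Mul(-1, 278, Add(4, 278))), Add(Add(-6051, Add(-14, Mul(7, -133))), 7322)), -1) = Pow(Add(Add(3, Mul(-1, 278, 282)), Add(Add(-6051, Add(-14, -931)), 7322)), -1) = Pow(Add(Add(3, -78396), Add(Add(-6051, -945), 7322)), -1) = Pow(Add(-78393, Add(-6996, 7322)), -1) = Pow(Add(-78393, 326), -1) = Pow(-78067, -1) = Rational(-1, 78067)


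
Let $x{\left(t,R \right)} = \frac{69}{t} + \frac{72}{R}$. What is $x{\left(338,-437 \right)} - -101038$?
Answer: $\frac{14923924645}{147706} \approx 1.0104 \cdot 10^{5}$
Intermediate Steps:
$x{\left(338,-437 \right)} - -101038 = \left(\frac{69}{338} + \frac{72}{-437}\right) - -101038 = \left(69 \cdot \frac{1}{338} + 72 \left(- \frac{1}{437}\right)\right) + 101038 = \left(\frac{69}{338} - \frac{72}{437}\right) + 101038 = \frac{5817}{147706} + 101038 = \frac{14923924645}{147706}$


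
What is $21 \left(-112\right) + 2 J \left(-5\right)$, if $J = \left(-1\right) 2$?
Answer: $-2332$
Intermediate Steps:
$J = -2$
$21 \left(-112\right) + 2 J \left(-5\right) = 21 \left(-112\right) + 2 \left(-2\right) \left(-5\right) = -2352 - -20 = -2352 + 20 = -2332$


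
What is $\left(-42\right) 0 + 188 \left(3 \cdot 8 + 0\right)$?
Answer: $4512$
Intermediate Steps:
$\left(-42\right) 0 + 188 \left(3 \cdot 8 + 0\right) = 0 + 188 \left(24 + 0\right) = 0 + 188 \cdot 24 = 0 + 4512 = 4512$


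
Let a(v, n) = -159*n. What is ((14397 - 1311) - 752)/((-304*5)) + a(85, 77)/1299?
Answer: -5771871/329080 ≈ -17.539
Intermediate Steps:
((14397 - 1311) - 752)/((-304*5)) + a(85, 77)/1299 = ((14397 - 1311) - 752)/((-304*5)) - 159*77/1299 = (13086 - 752)/((-19*80)) - 12243*1/1299 = 12334/(-1520) - 4081/433 = 12334*(-1/1520) - 4081/433 = -6167/760 - 4081/433 = -5771871/329080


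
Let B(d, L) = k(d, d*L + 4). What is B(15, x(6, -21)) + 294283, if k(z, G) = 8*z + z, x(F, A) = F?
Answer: 294418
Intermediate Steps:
k(z, G) = 9*z
B(d, L) = 9*d
B(15, x(6, -21)) + 294283 = 9*15 + 294283 = 135 + 294283 = 294418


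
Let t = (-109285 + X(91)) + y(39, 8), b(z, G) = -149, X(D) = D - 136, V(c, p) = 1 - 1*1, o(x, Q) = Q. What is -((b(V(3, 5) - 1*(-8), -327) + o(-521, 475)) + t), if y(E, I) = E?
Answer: 108965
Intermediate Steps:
V(c, p) = 0 (V(c, p) = 1 - 1 = 0)
X(D) = -136 + D
t = -109291 (t = (-109285 + (-136 + 91)) + 39 = (-109285 - 45) + 39 = -109330 + 39 = -109291)
-((b(V(3, 5) - 1*(-8), -327) + o(-521, 475)) + t) = -((-149 + 475) - 109291) = -(326 - 109291) = -1*(-108965) = 108965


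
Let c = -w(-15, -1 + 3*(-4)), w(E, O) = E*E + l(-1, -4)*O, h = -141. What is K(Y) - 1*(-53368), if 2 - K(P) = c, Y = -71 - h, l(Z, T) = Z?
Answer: 53608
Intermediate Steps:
Y = 70 (Y = -71 - 1*(-141) = -71 + 141 = 70)
w(E, O) = E² - O (w(E, O) = E*E - O = E² - O)
c = -238 (c = -((-15)² - (-1 + 3*(-4))) = -(225 - (-1 - 12)) = -(225 - 1*(-13)) = -(225 + 13) = -1*238 = -238)
K(P) = 240 (K(P) = 2 - 1*(-238) = 2 + 238 = 240)
K(Y) - 1*(-53368) = 240 - 1*(-53368) = 240 + 53368 = 53608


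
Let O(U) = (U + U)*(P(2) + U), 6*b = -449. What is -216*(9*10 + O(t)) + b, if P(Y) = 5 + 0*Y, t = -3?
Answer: -101537/6 ≈ -16923.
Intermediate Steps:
P(Y) = 5 (P(Y) = 5 + 0 = 5)
b = -449/6 (b = (⅙)*(-449) = -449/6 ≈ -74.833)
O(U) = 2*U*(5 + U) (O(U) = (U + U)*(5 + U) = (2*U)*(5 + U) = 2*U*(5 + U))
-216*(9*10 + O(t)) + b = -216*(9*10 + 2*(-3)*(5 - 3)) - 449/6 = -216*(90 + 2*(-3)*2) - 449/6 = -216*(90 - 12) - 449/6 = -216*78 - 449/6 = -16848 - 449/6 = -101537/6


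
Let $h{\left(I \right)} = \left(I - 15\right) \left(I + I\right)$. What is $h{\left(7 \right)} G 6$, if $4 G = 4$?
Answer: $-672$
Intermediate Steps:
$G = 1$ ($G = \frac{1}{4} \cdot 4 = 1$)
$h{\left(I \right)} = 2 I \left(-15 + I\right)$ ($h{\left(I \right)} = \left(-15 + I\right) 2 I = 2 I \left(-15 + I\right)$)
$h{\left(7 \right)} G 6 = 2 \cdot 7 \left(-15 + 7\right) 1 \cdot 6 = 2 \cdot 7 \left(-8\right) 6 = \left(-112\right) 6 = -672$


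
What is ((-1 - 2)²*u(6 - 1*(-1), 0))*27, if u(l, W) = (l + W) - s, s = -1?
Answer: 1944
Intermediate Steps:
u(l, W) = 1 + W + l (u(l, W) = (l + W) - 1*(-1) = (W + l) + 1 = 1 + W + l)
((-1 - 2)²*u(6 - 1*(-1), 0))*27 = ((-1 - 2)²*(1 + 0 + (6 - 1*(-1))))*27 = ((-3)²*(1 + 0 + (6 + 1)))*27 = (9*(1 + 0 + 7))*27 = (9*8)*27 = 72*27 = 1944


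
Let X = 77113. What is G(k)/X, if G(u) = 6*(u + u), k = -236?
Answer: -48/1307 ≈ -0.036725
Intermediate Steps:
G(u) = 12*u (G(u) = 6*(2*u) = 12*u)
G(k)/X = (12*(-236))/77113 = -2832*1/77113 = -48/1307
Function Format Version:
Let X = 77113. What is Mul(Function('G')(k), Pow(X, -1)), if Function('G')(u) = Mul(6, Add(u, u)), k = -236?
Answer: Rational(-48, 1307) ≈ -0.036725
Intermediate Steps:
Function('G')(u) = Mul(12, u) (Function('G')(u) = Mul(6, Mul(2, u)) = Mul(12, u))
Mul(Function('G')(k), Pow(X, -1)) = Mul(Mul(12, -236), Pow(77113, -1)) = Mul(-2832, Rational(1, 77113)) = Rational(-48, 1307)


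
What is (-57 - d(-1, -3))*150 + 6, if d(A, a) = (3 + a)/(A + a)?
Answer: -8544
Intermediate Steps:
d(A, a) = (3 + a)/(A + a)
(-57 - d(-1, -3))*150 + 6 = (-57 - (3 - 3)/(-1 - 3))*150 + 6 = (-57 - 0/(-4))*150 + 6 = (-57 - (-1)*0/4)*150 + 6 = (-57 - 1*0)*150 + 6 = (-57 + 0)*150 + 6 = -57*150 + 6 = -8550 + 6 = -8544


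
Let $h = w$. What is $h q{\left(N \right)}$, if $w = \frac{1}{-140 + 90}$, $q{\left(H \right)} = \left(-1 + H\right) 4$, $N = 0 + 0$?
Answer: $\frac{2}{25} \approx 0.08$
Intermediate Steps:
$N = 0$
$q{\left(H \right)} = -4 + 4 H$
$w = - \frac{1}{50}$ ($w = \frac{1}{-50} = - \frac{1}{50} \approx -0.02$)
$h = - \frac{1}{50} \approx -0.02$
$h q{\left(N \right)} = - \frac{-4 + 4 \cdot 0}{50} = - \frac{-4 + 0}{50} = \left(- \frac{1}{50}\right) \left(-4\right) = \frac{2}{25}$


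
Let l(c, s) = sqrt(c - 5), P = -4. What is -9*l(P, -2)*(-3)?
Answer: 81*I ≈ 81.0*I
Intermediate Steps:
l(c, s) = sqrt(-5 + c)
-9*l(P, -2)*(-3) = -9*sqrt(-5 - 4)*(-3) = -27*I*(-3) = 81*I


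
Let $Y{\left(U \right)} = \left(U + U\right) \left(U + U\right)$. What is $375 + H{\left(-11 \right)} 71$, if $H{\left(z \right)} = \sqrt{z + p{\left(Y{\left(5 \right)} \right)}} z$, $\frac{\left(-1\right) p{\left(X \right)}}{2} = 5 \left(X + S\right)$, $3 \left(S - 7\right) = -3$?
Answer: $375 - 2343 i \sqrt{119} \approx 375.0 - 25559.0 i$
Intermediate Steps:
$S = 6$ ($S = 7 + \frac{1}{3} \left(-3\right) = 7 - 1 = 6$)
$Y{\left(U \right)} = 4 U^{2}$ ($Y{\left(U \right)} = 2 U 2 U = 4 U^{2}$)
$p{\left(X \right)} = -60 - 10 X$ ($p{\left(X \right)} = - 2 \cdot 5 \left(X + 6\right) = - 2 \cdot 5 \left(6 + X\right) = - 2 \left(30 + 5 X\right) = -60 - 10 X$)
$H{\left(z \right)} = z \sqrt{-1060 + z}$ ($H{\left(z \right)} = \sqrt{z - \left(60 + 10 \cdot 4 \cdot 5^{2}\right)} z = \sqrt{z - \left(60 + 10 \cdot 4 \cdot 25\right)} z = \sqrt{z - 1060} z = \sqrt{-1060 + z} z = z \sqrt{-1060 + z}$)
$375 + H{\left(-11 \right)} 71 = 375 + - 11 \sqrt{-1060 - 11} \cdot 71 = 375 + - 11 \sqrt{-1071} \cdot 71 = 375 + - 11 \cdot 3 i \sqrt{119} \cdot 71 = 375 + - 33 i \sqrt{119} \cdot 71 = 375 - 2343 i \sqrt{119}$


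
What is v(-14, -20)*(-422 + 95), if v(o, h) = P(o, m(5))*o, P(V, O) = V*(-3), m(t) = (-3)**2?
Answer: 192276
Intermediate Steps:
m(t) = 9
P(V, O) = -3*V
v(o, h) = -3*o**2 (v(o, h) = (-3*o)*o = -3*o**2)
v(-14, -20)*(-422 + 95) = (-3*(-14)**2)*(-422 + 95) = -3*196*(-327) = -588*(-327) = 192276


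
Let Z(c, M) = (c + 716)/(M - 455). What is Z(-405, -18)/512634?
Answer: -311/242475882 ≈ -1.2826e-6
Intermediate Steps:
Z(c, M) = (716 + c)/(-455 + M)
Z(-405, -18)/512634 = ((716 - 405)/(-455 - 18))/512634 = (311/(-473))*(1/512634) = -1/473*311*(1/512634) = -311/473*1/512634 = -311/242475882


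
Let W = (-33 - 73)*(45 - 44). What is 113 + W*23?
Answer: -2325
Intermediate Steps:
W = -106 (W = -106*1 = -106)
113 + W*23 = 113 - 106*23 = 113 - 2438 = -2325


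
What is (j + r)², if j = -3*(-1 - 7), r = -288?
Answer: 69696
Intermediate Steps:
j = 24 (j = -3*(-8) = 24)
(j + r)² = (24 - 288)² = (-264)² = 69696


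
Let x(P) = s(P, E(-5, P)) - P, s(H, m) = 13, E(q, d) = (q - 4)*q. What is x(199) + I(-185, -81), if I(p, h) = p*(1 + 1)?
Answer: -556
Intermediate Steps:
I(p, h) = 2*p (I(p, h) = p*2 = 2*p)
E(q, d) = q*(-4 + q) (E(q, d) = (-4 + q)*q = q*(-4 + q))
x(P) = 13 - P
x(199) + I(-185, -81) = (13 - 1*199) + 2*(-185) = (13 - 199) - 370 = -186 - 370 = -556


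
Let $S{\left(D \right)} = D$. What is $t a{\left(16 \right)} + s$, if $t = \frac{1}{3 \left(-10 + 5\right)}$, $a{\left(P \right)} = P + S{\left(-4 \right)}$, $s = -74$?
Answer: $- \frac{374}{5} \approx -74.8$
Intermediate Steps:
$a{\left(P \right)} = -4 + P$ ($a{\left(P \right)} = P - 4 = -4 + P$)
$t = - \frac{1}{15}$ ($t = \frac{1}{3 \left(-5\right)} = \frac{1}{-15} = - \frac{1}{15} \approx -0.066667$)
$t a{\left(16 \right)} + s = - \frac{-4 + 16}{15} - 74 = \left(- \frac{1}{15}\right) 12 - 74 = - \frac{4}{5} - 74 = - \frac{374}{5}$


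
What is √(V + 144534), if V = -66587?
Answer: √77947 ≈ 279.19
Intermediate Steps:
√(V + 144534) = √(-66587 + 144534) = √77947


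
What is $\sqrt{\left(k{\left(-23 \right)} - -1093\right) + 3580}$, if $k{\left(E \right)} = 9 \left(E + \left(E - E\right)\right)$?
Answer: $\sqrt{4466} \approx 66.828$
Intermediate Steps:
$k{\left(E \right)} = 9 E$ ($k{\left(E \right)} = 9 \left(E + 0\right) = 9 E$)
$\sqrt{\left(k{\left(-23 \right)} - -1093\right) + 3580} = \sqrt{\left(9 \left(-23\right) - -1093\right) + 3580} = \sqrt{\left(-207 + 1093\right) + 3580} = \sqrt{886 + 3580} = \sqrt{4466}$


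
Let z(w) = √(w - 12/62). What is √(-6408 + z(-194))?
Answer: √(-6158088 + 62*I*√46655)/31 ≈ 0.087041 + 80.05*I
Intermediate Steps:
z(w) = √(-6/31 + w) (z(w) = √(w - 12*1/62) = √(w - 6/31) = √(-6/31 + w))
√(-6408 + z(-194)) = √(-6408 + √(-186 + 961*(-194))/31) = √(-6408 + √(-186 - 186434)/31) = √(-6408 + √(-186620)/31) = √(-6408 + (2*I*√46655)/31) = √(-6408 + 2*I*√46655/31)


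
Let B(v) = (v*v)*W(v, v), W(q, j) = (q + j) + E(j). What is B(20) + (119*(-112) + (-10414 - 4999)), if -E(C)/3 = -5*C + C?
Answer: 83259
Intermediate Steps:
E(C) = 12*C (E(C) = -3*(-5*C + C) = -(-12)*C = 12*C)
W(q, j) = q + 13*j (W(q, j) = (q + j) + 12*j = (j + q) + 12*j = q + 13*j)
B(v) = 14*v³ (B(v) = (v*v)*(v + 13*v) = v²*(14*v) = 14*v³)
B(20) + (119*(-112) + (-10414 - 4999)) = 14*20³ + (119*(-112) + (-10414 - 4999)) = 14*8000 + (-13328 - 15413) = 112000 - 28741 = 83259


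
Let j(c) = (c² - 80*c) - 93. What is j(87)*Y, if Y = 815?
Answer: 420540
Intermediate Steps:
j(c) = -93 + c² - 80*c
j(87)*Y = (-93 + 87² - 80*87)*815 = (-93 + 7569 - 6960)*815 = 516*815 = 420540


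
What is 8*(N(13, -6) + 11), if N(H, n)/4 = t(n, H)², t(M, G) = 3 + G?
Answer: 8280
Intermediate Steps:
N(H, n) = 4*(3 + H)²
8*(N(13, -6) + 11) = 8*(4*(3 + 13)² + 11) = 8*(4*16² + 11) = 8*(4*256 + 11) = 8*(1024 + 11) = 8*1035 = 8280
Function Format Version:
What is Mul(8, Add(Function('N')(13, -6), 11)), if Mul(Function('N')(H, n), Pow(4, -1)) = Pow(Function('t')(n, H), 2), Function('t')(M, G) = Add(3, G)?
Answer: 8280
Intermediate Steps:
Function('N')(H, n) = Mul(4, Pow(Add(3, H), 2))
Mul(8, Add(Function('N')(13, -6), 11)) = Mul(8, Add(Mul(4, Pow(Add(3, 13), 2)), 11)) = Mul(8, Add(Mul(4, Pow(16, 2)), 11)) = Mul(8, Add(Mul(4, 256), 11)) = Mul(8, Add(1024, 11)) = Mul(8, 1035) = 8280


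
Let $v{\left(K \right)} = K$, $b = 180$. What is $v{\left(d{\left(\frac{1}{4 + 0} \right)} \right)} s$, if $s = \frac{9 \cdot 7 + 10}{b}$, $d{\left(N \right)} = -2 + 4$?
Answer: $\frac{73}{90} \approx 0.81111$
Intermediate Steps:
$d{\left(N \right)} = 2$
$s = \frac{73}{180}$ ($s = \frac{9 \cdot 7 + 10}{180} = \left(63 + 10\right) \frac{1}{180} = 73 \cdot \frac{1}{180} = \frac{73}{180} \approx 0.40556$)
$v{\left(d{\left(\frac{1}{4 + 0} \right)} \right)} s = 2 \cdot \frac{73}{180} = \frac{73}{90}$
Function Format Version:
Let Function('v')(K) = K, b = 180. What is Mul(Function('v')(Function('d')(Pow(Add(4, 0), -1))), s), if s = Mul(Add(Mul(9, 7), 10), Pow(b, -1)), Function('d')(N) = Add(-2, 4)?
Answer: Rational(73, 90) ≈ 0.81111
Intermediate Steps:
Function('d')(N) = 2
s = Rational(73, 180) (s = Mul(Add(Mul(9, 7), 10), Pow(180, -1)) = Mul(Add(63, 10), Rational(1, 180)) = Mul(73, Rational(1, 180)) = Rational(73, 180) ≈ 0.40556)
Mul(Function('v')(Function('d')(Pow(Add(4, 0), -1))), s) = Mul(2, Rational(73, 180)) = Rational(73, 90)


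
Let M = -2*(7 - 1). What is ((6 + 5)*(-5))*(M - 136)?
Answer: 8140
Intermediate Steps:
M = -12 (M = -2*6 = -12)
((6 + 5)*(-5))*(M - 136) = ((6 + 5)*(-5))*(-12 - 136) = (11*(-5))*(-148) = -55*(-148) = 8140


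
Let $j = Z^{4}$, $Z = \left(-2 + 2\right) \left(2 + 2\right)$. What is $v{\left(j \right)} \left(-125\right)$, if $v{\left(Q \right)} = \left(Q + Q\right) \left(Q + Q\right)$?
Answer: $0$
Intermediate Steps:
$Z = 0$ ($Z = 0 \cdot 4 = 0$)
$j = 0$ ($j = 0^{4} = 0$)
$v{\left(Q \right)} = 4 Q^{2}$ ($v{\left(Q \right)} = 2 Q 2 Q = 4 Q^{2}$)
$v{\left(j \right)} \left(-125\right) = 4 \cdot 0^{2} \left(-125\right) = 4 \cdot 0 \left(-125\right) = 0 \left(-125\right) = 0$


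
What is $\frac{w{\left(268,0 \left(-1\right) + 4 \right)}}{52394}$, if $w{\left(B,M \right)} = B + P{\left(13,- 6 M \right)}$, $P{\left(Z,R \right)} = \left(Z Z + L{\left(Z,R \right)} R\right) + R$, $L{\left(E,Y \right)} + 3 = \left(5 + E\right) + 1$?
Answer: $\frac{29}{52394} \approx 0.0005535$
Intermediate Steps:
$L{\left(E,Y \right)} = 3 + E$ ($L{\left(E,Y \right)} = -3 + \left(\left(5 + E\right) + 1\right) = -3 + \left(6 + E\right) = 3 + E$)
$P{\left(Z,R \right)} = R + Z^{2} + R \left(3 + Z\right)$ ($P{\left(Z,R \right)} = \left(Z Z + \left(3 + Z\right) R\right) + R = \left(Z^{2} + R \left(3 + Z\right)\right) + R = R + Z^{2} + R \left(3 + Z\right)$)
$w{\left(B,M \right)} = 169 + B - 102 M$ ($w{\left(B,M \right)} = B + \left(- 6 M + 13^{2} + - 6 M \left(3 + 13\right)\right) = B + \left(- 6 M + 169 + - 6 M 16\right) = B - \left(-169 + 102 M\right) = 169 + B - 102 M$)
$\frac{w{\left(268,0 \left(-1\right) + 4 \right)}}{52394} = \frac{169 + 268 - 102 \left(0 \left(-1\right) + 4\right)}{52394} = \left(169 + 268 - 102 \left(0 + 4\right)\right) \frac{1}{52394} = \left(169 + 268 - 408\right) \frac{1}{52394} = 29 \cdot \frac{1}{52394} = \frac{29}{52394}$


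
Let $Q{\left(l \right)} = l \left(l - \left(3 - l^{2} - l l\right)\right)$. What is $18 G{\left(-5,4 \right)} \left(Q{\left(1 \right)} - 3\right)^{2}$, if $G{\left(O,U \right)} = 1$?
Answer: $162$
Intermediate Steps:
$Q{\left(l \right)} = l \left(-3 + l + 2 l^{2}\right)$ ($Q{\left(l \right)} = l \left(l + \left(\left(l^{2} + l^{2}\right) - 3\right)\right) = l \left(l + \left(2 l^{2} - 3\right)\right) = l \left(l + \left(-3 + 2 l^{2}\right)\right) = l \left(-3 + l + 2 l^{2}\right)$)
$18 G{\left(-5,4 \right)} \left(Q{\left(1 \right)} - 3\right)^{2} = 18 \cdot 1 \left(1 \left(-3 + 1 + 2 \cdot 1^{2}\right) - 3\right)^{2} = 18 \left(1 \left(-3 + 1 + 2 \cdot 1\right) - 3\right)^{2} = 18 \left(1 \left(-3 + 1 + 2\right) - 3\right)^{2} = 18 \left(1 \cdot 0 - 3\right)^{2} = 18 \left(0 - 3\right)^{2} = 18 \left(-3\right)^{2} = 18 \cdot 9 = 162$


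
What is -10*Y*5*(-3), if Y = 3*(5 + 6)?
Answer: 4950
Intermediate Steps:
Y = 33 (Y = 3*11 = 33)
-10*Y*5*(-3) = -330*5*(-3) = -330*(-15) = -10*(-495) = 4950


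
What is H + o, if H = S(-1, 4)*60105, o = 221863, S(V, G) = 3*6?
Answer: 1303753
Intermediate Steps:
S(V, G) = 18
H = 1081890 (H = 18*60105 = 1081890)
H + o = 1081890 + 221863 = 1303753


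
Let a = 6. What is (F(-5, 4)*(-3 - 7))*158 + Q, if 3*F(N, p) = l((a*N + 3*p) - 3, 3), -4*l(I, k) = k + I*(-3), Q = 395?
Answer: 9085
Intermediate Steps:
l(I, k) = -k/4 + 3*I/4 (l(I, k) = -(k + I*(-3))/4 = -(k - 3*I)/4 = -k/4 + 3*I/4)
F(N, p) = -1 + 3*N/2 + 3*p/4 (F(N, p) = (-1/4*3 + 3*((6*N + 3*p) - 3)/4)/3 = (-3/4 + 3*((3*p + 6*N) - 3)/4)/3 = (-3/4 + 3*(-3 + 3*p + 6*N)/4)/3 = (-3/4 + (-9/4 + 9*N/2 + 9*p/4))/3 = (-3 + 9*N/2 + 9*p/4)/3 = -1 + 3*N/2 + 3*p/4)
(F(-5, 4)*(-3 - 7))*158 + Q = ((-1 + (3/2)*(-5) + (3/4)*4)*(-3 - 7))*158 + 395 = ((-1 - 15/2 + 3)*(-10))*158 + 395 = -11/2*(-10)*158 + 395 = 55*158 + 395 = 8690 + 395 = 9085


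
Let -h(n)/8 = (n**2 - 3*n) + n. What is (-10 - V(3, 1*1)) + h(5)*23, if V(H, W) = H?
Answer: -2773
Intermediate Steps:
h(n) = -8*n**2 + 16*n (h(n) = -8*((n**2 - 3*n) + n) = -8*(n**2 - 2*n) = -8*n**2 + 16*n)
(-10 - V(3, 1*1)) + h(5)*23 = (-10 - 1*3) + (8*5*(2 - 1*5))*23 = (-10 - 3) + (8*5*(2 - 5))*23 = -13 + (8*5*(-3))*23 = -13 - 120*23 = -13 - 2760 = -2773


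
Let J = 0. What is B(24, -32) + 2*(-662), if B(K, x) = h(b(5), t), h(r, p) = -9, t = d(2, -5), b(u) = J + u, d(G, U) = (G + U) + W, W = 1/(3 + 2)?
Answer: -1333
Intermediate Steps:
W = ⅕ (W = 1/5 = ⅕ ≈ 0.20000)
d(G, U) = ⅕ + G + U (d(G, U) = (G + U) + ⅕ = ⅕ + G + U)
b(u) = u (b(u) = 0 + u = u)
t = -14/5 (t = ⅕ + 2 - 5 = -14/5 ≈ -2.8000)
B(K, x) = -9
B(24, -32) + 2*(-662) = -9 + 2*(-662) = -9 - 1324 = -1333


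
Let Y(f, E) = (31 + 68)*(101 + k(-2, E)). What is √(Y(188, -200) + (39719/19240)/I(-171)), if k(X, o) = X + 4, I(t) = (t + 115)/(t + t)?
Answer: 3*√20576559255070/134680 ≈ 101.04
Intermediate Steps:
I(t) = (115 + t)/(2*t) (I(t) = (115 + t)/((2*t)) = (115 + t)*(1/(2*t)) = (115 + t)/(2*t))
k(X, o) = 4 + X
Y(f, E) = 10197 (Y(f, E) = (31 + 68)*(101 + (4 - 2)) = 99*(101 + 2) = 99*103 = 10197)
√(Y(188, -200) + (39719/19240)/I(-171)) = √(10197 + (39719/19240)/(((½)*(115 - 171)/(-171)))) = √(10197 + (39719*(1/19240))/(((½)*(-1/171)*(-56)))) = √(10197 + 39719/(19240*(28/171))) = √(10197 + (39719/19240)*(171/28)) = √(10197 + 6791949/538720) = √(5500119789/538720) = 3*√20576559255070/134680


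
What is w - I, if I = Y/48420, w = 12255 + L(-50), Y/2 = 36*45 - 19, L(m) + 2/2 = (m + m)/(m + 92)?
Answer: 2076270673/169470 ≈ 12252.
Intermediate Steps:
L(m) = -1 + 2*m/(92 + m) (L(m) = -1 + (m + m)/(m + 92) = -1 + (2*m)/(92 + m) = -1 + 2*m/(92 + m))
Y = 3202 (Y = 2*(36*45 - 19) = 2*(1620 - 19) = 2*1601 = 3202)
w = 257284/21 (w = 12255 + (-92 - 50)/(92 - 50) = 12255 - 142/42 = 12255 + (1/42)*(-142) = 12255 - 71/21 = 257284/21 ≈ 12252.)
I = 1601/24210 (I = 3202/48420 = 3202*(1/48420) = 1601/24210 ≈ 0.066130)
w - I = 257284/21 - 1*1601/24210 = 257284/21 - 1601/24210 = 2076270673/169470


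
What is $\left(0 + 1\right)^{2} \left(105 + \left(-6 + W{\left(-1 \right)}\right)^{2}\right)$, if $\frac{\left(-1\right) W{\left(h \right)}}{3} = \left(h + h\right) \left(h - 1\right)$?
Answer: $429$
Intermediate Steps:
$W{\left(h \right)} = - 6 h \left(-1 + h\right)$ ($W{\left(h \right)} = - 3 \left(h + h\right) \left(h - 1\right) = - 3 \cdot 2 h \left(-1 + h\right) = - 6 h \left(-1 + h\right)$)
$\left(0 + 1\right)^{2} \left(105 + \left(-6 + W{\left(-1 \right)}\right)^{2}\right) = \left(0 + 1\right)^{2} \left(105 + \left(-6 + 6 \left(-1\right) \left(1 - -1\right)\right)^{2}\right) = 1^{2} \left(105 + \left(-6 + 6 \left(-1\right) \left(1 + 1\right)\right)^{2}\right) = 1 \left(105 + \left(-6 + 6 \left(-1\right) 2\right)^{2}\right) = 1 \left(105 + \left(-6 - 12\right)^{2}\right) = 1 \left(105 + \left(-18\right)^{2}\right) = 1 \left(105 + 324\right) = 1 \cdot 429 = 429$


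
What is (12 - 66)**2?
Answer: 2916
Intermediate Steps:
(12 - 66)**2 = (-54)**2 = 2916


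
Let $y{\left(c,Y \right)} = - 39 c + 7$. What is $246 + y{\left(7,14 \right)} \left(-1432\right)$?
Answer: $381158$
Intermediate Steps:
$y{\left(c,Y \right)} = 7 - 39 c$
$246 + y{\left(7,14 \right)} \left(-1432\right) = 246 + \left(7 - 273\right) \left(-1432\right) = 246 - -380912 = 246 + 380912 = 381158$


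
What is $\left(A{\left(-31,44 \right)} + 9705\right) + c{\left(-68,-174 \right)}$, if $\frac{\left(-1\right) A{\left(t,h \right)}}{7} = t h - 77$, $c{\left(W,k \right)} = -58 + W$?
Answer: $19666$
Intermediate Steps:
$A{\left(t,h \right)} = 539 - 7 h t$ ($A{\left(t,h \right)} = - 7 \left(t h - 77\right) = - 7 \left(h t - 77\right) = - 7 \left(-77 + h t\right) = 539 - 7 h t$)
$\left(A{\left(-31,44 \right)} + 9705\right) + c{\left(-68,-174 \right)} = \left(\left(539 - 308 \left(-31\right)\right) + 9705\right) - 126 = \left(\left(539 + 9548\right) + 9705\right) - 126 = \left(10087 + 9705\right) - 126 = 19792 - 126 = 19666$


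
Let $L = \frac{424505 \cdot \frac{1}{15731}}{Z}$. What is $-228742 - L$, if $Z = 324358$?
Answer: $- \frac{1167150496536421}{5102475698} \approx -2.2874 \cdot 10^{5}$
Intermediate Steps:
$L = \frac{424505}{5102475698}$ ($L = \frac{424505 \cdot \frac{1}{15731}}{324358} = 424505 \cdot \frac{1}{15731} \cdot \frac{1}{324358} = \frac{424505}{15731} \cdot \frac{1}{324358} = \frac{424505}{5102475698} \approx 8.3196 \cdot 10^{-5}$)
$-228742 - L = -228742 - \frac{424505}{5102475698} = - \frac{1167150496536421}{5102475698}$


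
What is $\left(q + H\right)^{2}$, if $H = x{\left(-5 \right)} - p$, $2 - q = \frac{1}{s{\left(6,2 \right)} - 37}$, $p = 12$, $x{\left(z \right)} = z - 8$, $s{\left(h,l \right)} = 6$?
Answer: $\frac{506944}{961} \approx 527.52$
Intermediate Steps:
$x{\left(z \right)} = -8 + z$
$q = \frac{63}{31}$ ($q = 2 - \frac{1}{6 - 37} = 2 - \frac{1}{-31} = 2 - - \frac{1}{31} = 2 + \frac{1}{31} = \frac{63}{31} \approx 2.0323$)
$H = -25$ ($H = \left(-8 - 5\right) - 12 = -13 - 12 = -25$)
$\left(q + H\right)^{2} = \left(\frac{63}{31} - 25\right)^{2} = \left(- \frac{712}{31}\right)^{2} = \frac{506944}{961}$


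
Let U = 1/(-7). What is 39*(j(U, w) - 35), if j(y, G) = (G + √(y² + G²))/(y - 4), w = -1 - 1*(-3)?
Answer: -40131/29 - 39*√197/29 ≈ -1402.7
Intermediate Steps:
U = -⅐ ≈ -0.14286
w = 2 (w = -1 + 3 = 2)
j(y, G) = (G + √(G² + y²))/(-4 + y)
39*(j(U, w) - 35) = 39*((2 + √(2² + (-⅐)²))/(-4 - ⅐) - 35) = 39*((2 + √(4 + 1/49))/(-29/7) - 35) = 39*(-7*(2 + √(197/49))/29 - 35) = 39*(-7*(2 + √197/7)/29 - 35) = 39*((-14/29 - √197/29) - 35) = 39*(-1029/29 - √197/29) = -40131/29 - 39*√197/29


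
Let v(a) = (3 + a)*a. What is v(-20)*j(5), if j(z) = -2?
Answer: -680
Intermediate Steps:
v(a) = a*(3 + a)
v(-20)*j(5) = -20*(3 - 20)*(-2) = -20*(-17)*(-2) = 340*(-2) = -680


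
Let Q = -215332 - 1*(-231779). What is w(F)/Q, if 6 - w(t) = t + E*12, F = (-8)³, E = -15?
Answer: 698/16447 ≈ 0.042439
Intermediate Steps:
F = -512
w(t) = 186 - t (w(t) = 6 - (t - 15*12) = 6 - (t - 180) = 6 - (-180 + t) = 6 + (180 - t) = 186 - t)
Q = 16447 (Q = -215332 + 231779 = 16447)
w(F)/Q = (186 - 1*(-512))/16447 = (186 + 512)*(1/16447) = 698*(1/16447) = 698/16447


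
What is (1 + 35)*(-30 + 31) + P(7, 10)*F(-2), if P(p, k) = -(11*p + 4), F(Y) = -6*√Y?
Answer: 36 + 486*I*√2 ≈ 36.0 + 687.31*I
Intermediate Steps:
P(p, k) = -4 - 11*p (P(p, k) = -(4 + 11*p) = -4 - 11*p)
(1 + 35)*(-30 + 31) + P(7, 10)*F(-2) = (1 + 35)*(-30 + 31) + (-4 - 11*7)*(-6*I*√2) = 36*1 + (-4 - 77)*(-6*I*√2) = 36 - (-486)*I*√2 = 36 + 486*I*√2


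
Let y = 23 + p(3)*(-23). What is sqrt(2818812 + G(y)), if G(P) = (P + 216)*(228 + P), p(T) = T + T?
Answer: 5*sqrt(113209) ≈ 1682.3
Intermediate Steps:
p(T) = 2*T
y = -115 (y = 23 + (2*3)*(-23) = 23 + 6*(-23) = 23 - 138 = -115)
G(P) = (216 + P)*(228 + P)
sqrt(2818812 + G(y)) = sqrt(2818812 + (49248 + (-115)**2 + 444*(-115))) = sqrt(2818812 + (49248 + 13225 - 51060)) = sqrt(2818812 + 11413) = sqrt(2830225) = 5*sqrt(113209)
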